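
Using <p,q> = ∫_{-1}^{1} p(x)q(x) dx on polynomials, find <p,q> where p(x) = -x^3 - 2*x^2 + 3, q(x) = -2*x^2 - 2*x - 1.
<p,q> = -94/15

Expand the product: p(x)·q(x) = 2*x^5 + 6*x^4 + 5*x^3 - 4*x^2 - 6*x - 3.
∫_{-1}^{1} of each monomial x^k gives [2/(k+1) if k even, 0 if k odd]. Integrating term-by-term (or equivalently evaluating the antiderivative F(x) = x^6/3 + 6*x^5/5 + 5*x^4/4 - 4*x^3/3 - 3*x^2 - 3*x at the endpoints):
  F(1) − F(−1) = -91/20 − (103/60) = -94/15.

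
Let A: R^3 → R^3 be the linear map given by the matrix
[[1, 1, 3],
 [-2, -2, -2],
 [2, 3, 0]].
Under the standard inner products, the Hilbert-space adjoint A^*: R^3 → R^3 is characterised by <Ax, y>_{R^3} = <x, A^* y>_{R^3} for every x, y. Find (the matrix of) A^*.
A^* = A^T =
[[1, -2, 2],
 [1, -2, 3],
 [3, -2, 0]]

For real matrices with standard dot products, the defining identity <Ax, y> = <x, A^* y> gives (Ax)^T y = x^T (A^*) y, i.e. x^T A^T y = x^T (A^*) y. Since this holds for all x, y, we must have A^* = A^T. Therefore
A^* =
[[1, -2, 2],
 [1, -2, 3],
 [3, -2, 0]].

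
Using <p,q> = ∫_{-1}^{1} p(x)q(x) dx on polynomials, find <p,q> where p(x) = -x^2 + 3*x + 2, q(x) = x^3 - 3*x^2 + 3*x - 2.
<p,q> = -34/15

Expand the product: p(x)·q(x) = -x^5 + 6*x^4 - 10*x^3 + 5*x^2 - 4.
∫_{-1}^{1} of each monomial x^k gives [2/(k+1) if k even, 0 if k odd]. Integrating term-by-term (or equivalently evaluating the antiderivative F(x) = -x^6/6 + 6*x^5/5 - 5*x^4/2 + 5*x^3/3 - 4*x at the endpoints):
  F(1) − F(−1) = -19/5 − (-23/15) = -34/15.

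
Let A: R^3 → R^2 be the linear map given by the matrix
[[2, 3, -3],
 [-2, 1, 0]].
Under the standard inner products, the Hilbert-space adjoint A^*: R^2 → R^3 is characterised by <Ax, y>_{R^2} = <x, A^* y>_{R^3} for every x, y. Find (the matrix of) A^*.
A^* = A^T =
[[2, -2],
 [3, 1],
 [-3, 0]]

For real matrices with standard dot products, the defining identity <Ax, y> = <x, A^* y> gives (Ax)^T y = x^T (A^*) y, i.e. x^T A^T y = x^T (A^*) y. Since this holds for all x, y, we must have A^* = A^T. Therefore
A^* =
[[2, -2],
 [3, 1],
 [-3, 0]].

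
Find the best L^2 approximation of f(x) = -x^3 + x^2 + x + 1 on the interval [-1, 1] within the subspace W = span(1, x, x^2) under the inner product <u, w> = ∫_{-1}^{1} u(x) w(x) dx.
g(x) = x^2 + 2*x/5 + 1

The best approximation g ∈ W is the orthogonal projection of f onto W. Writing g = a_0 + a_1 x + a_2 x^2, the coefficients solve the normal equations G · a = b where
  G_{ij} = <φ_i, φ_j> and b_i = <f, φ_i>, with φ_0 = 1, φ_1 = x, φ_2 = x^2.
G =
  [2, 0, 2/3]
  [0, 2/3, 0]
  [2/3, 0, 2/5],
b = (8/3, 4/15, 16/15).
Solving gives a_0 = 1, a_1 = 2/5, a_2 = 1, so
  g(x) = x^2 + 2*x/5 + 1.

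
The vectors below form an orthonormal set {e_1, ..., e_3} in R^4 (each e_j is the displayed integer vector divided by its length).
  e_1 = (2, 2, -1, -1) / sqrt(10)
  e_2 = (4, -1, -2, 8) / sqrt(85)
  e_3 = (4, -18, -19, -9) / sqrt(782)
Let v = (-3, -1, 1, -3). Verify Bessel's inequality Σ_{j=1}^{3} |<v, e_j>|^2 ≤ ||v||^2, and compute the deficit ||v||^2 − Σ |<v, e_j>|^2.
Σ |<v, e_j>|^2 = 459/23; ||v||^2 = 20; deficit = 1/23

Write each e_j = u_j / sqrt(<u_j, u_j>) where u_j is the displayed integer vector. Then <v, e_j> = <v, u_j> / sqrt(<u_j, u_j>), so |<v, e_j>|^2 = <v, u_j>^2 / <u_j, u_j>.
Coefficients: <v, e_1> = -6/sqrt(10), <v, e_2> = -37/sqrt(85), <v, e_3> = 14/sqrt(782).
Square and sum: Σ |<v, e_j>|^2 = 459/23.
Compute ||v||^2 = v·v = 20.
Deficit = 20 − 459/23 = 1/23 ≥ 0, confirming Bessel's inequality. (The deficit equals ||v − Σ <v,e_j> e_j||^2, the squared distance from v to span{e_j}.)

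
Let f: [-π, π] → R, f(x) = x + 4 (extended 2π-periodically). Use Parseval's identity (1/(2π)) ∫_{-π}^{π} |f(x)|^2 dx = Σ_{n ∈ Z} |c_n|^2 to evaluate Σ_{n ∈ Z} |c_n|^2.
Σ |c_n|^2 = π^2/3 + 16

Expand and integrate term by term over [-π, π]:
  ∫ (x)^2 dx = 1·(2π^3/3); ∫ 2·1·(4)·x dx = 0 (odd integrand); ∫ 4^2 dx = 16·2π.
So (1/(2π)) ∫_{-π}^{π} (x + 4)^2 dx = 1π^2/3 + 16 = π^2/3 + 16.
Parseval ⇒ Σ |c_n|^2 = π^2/3 + 16.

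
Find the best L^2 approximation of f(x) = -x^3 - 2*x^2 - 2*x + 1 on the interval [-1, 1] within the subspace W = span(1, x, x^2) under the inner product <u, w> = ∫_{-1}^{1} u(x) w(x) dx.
g(x) = -2*x^2 - 13*x/5 + 1

The best approximation g ∈ W is the orthogonal projection of f onto W. Writing g = a_0 + a_1 x + a_2 x^2, the coefficients solve the normal equations G · a = b where
  G_{ij} = <φ_i, φ_j> and b_i = <f, φ_i>, with φ_0 = 1, φ_1 = x, φ_2 = x^2.
G =
  [2, 0, 2/3]
  [0, 2/3, 0]
  [2/3, 0, 2/5],
b = (2/3, -26/15, -2/15).
Solving gives a_0 = 1, a_1 = -13/5, a_2 = -2, so
  g(x) = -2*x^2 - 13*x/5 + 1.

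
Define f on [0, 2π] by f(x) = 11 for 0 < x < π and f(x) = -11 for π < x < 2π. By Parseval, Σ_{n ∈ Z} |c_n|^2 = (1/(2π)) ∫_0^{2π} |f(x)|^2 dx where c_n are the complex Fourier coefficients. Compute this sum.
Σ |c_n|^2 = 121

Parseval equates the L^2 energy of f (normalised by 1/(2π)) with the ℓ^2 sum of its Fourier coefficients: (1/(2π)) ∫_0^{2π} |f|^2 = Σ |c_n|^2.
Compute the left side: (1/(2π)) [∫_0^π 11^2 dx + ∫_π^{2π} (-11)^2 dx] = (1/(2π)) · (121π + 121π) = (121 + 121)/2 = 121.
So Σ_{n ∈ Z} |c_n|^2 = 121.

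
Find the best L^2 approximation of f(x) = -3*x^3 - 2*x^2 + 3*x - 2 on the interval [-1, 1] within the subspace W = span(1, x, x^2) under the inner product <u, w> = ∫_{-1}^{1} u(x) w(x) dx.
g(x) = -2*x^2 + 6*x/5 - 2

The best approximation g ∈ W is the orthogonal projection of f onto W. Writing g = a_0 + a_1 x + a_2 x^2, the coefficients solve the normal equations G · a = b where
  G_{ij} = <φ_i, φ_j> and b_i = <f, φ_i>, with φ_0 = 1, φ_1 = x, φ_2 = x^2.
G =
  [2, 0, 2/3]
  [0, 2/3, 0]
  [2/3, 0, 2/5],
b = (-16/3, 4/5, -32/15).
Solving gives a_0 = -2, a_1 = 6/5, a_2 = -2, so
  g(x) = -2*x^2 + 6*x/5 - 2.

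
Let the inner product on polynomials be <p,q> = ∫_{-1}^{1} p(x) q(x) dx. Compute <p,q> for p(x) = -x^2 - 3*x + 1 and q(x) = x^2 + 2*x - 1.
<p,q> = -76/15

Expand the product: p(x)·q(x) = -x^4 - 5*x^3 - 4*x^2 + 5*x - 1.
∫_{-1}^{1} of each monomial x^k gives [2/(k+1) if k even, 0 if k odd]. Integrating term-by-term (or equivalently evaluating the antiderivative F(x) = -x^5/5 - 5*x^4/4 - 4*x^3/3 + 5*x^2/2 - x at the endpoints):
  F(1) − F(−1) = -77/60 − (227/60) = -76/15.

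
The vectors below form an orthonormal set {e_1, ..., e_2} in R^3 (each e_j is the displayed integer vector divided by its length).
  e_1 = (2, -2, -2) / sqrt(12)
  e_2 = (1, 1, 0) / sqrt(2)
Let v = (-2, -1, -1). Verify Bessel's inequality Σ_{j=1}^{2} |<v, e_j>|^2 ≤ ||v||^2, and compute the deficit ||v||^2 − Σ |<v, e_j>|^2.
Σ |<v, e_j>|^2 = 9/2; ||v||^2 = 6; deficit = 3/2

Write each e_j = u_j / sqrt(<u_j, u_j>) where u_j is the displayed integer vector. Then <v, e_j> = <v, u_j> / sqrt(<u_j, u_j>), so |<v, e_j>|^2 = <v, u_j>^2 / <u_j, u_j>.
Coefficients: <v, e_1> = 0/sqrt(12), <v, e_2> = -3/sqrt(2).
Square and sum: Σ |<v, e_j>|^2 = 9/2.
Compute ||v||^2 = v·v = 6.
Deficit = 6 − 9/2 = 3/2 ≥ 0, confirming Bessel's inequality. (The deficit equals ||v − Σ <v,e_j> e_j||^2, the squared distance from v to span{e_j}.)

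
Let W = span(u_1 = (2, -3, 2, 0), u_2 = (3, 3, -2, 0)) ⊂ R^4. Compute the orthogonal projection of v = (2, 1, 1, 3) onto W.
proj_W(v) = (2, 3/13, -2/13, 0)

Set up U = [u_1 | ... | u_2] ∈ R^(4×2). The projector onto W = col(U) is P = U (U^T U)^(-1) U^T.
Compute U^T U =
  [17, -7]
  [-7, 22],
and U^T v = (3, 7).
Solve U^T U · c = U^T v for the coefficients: c = (23/65, 28/65). The projection is proj_W(v) = U c.
Check: (v - proj_W(v)) · u_1 = 0  (should be 0).
Check: (v - proj_W(v)) · u_2 = 0  (should be 0).
Result: proj_W(v) = (2, 3/13, -2/13, 0).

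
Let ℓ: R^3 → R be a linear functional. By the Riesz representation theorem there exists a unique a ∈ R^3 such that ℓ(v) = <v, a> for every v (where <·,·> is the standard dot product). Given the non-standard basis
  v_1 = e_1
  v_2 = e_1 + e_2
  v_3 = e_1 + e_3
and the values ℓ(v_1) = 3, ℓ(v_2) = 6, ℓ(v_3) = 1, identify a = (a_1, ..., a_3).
a = (3, 3, -2)

Write a = (a_1, ..., a_3) in the standard basis. For each basis vector v_i, ℓ(v_i) = <v_i, a> is a linear equation in the a_j's. Collect the n equations into a matrix system V a = ℓ, where row i of V is v_i (expressed in the standard basis). Since V is invertible (lower-triangular with 1s on the diagonal, up to permutation), solve by back-substitution:
  V =
[[1, 0, 0],
 [1, 1, 0],
 [1, 0, 1]]
  V a = (3, 6, 1)
Solving gives a = (3, 3, -2).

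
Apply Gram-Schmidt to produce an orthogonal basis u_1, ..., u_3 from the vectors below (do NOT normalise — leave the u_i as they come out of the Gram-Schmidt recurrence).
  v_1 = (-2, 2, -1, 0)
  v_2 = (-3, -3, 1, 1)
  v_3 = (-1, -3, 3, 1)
Orthogonal basis:
  u_1 = (-2, 2, -1, 0)
  u_2 = (-29/9, -25/9, 8/9, 1)
  u_3 = (-16/179, 122/179, 276/179, 42/179)

Apply the Gram-Schmidt recurrence
  u_1 = v_1
  u_i = v_i − Σ_{j<i} ((v_i · u_j) / (u_j · u_j)) · u_j.

Step by step this gives:
  u_1 = (-2, 2, -1, 0)
  u_2 = (-29/9, -25/9, 8/9, 1)
  u_3 = (-16/179, 122/179, 276/179, 42/179)

Orthogonality check:
  u_2 · u_1 = 0 (should be 0)
  u_3 · u_1 = 0 (should be 0)
  u_3 · u_2 = 0 (should be 0)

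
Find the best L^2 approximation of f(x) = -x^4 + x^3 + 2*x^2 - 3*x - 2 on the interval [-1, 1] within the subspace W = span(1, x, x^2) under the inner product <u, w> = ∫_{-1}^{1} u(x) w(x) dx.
g(x) = 8*x^2/7 - 12*x/5 - 67/35

The best approximation g ∈ W is the orthogonal projection of f onto W. Writing g = a_0 + a_1 x + a_2 x^2, the coefficients solve the normal equations G · a = b where
  G_{ij} = <φ_i, φ_j> and b_i = <f, φ_i>, with φ_0 = 1, φ_1 = x, φ_2 = x^2.
G =
  [2, 0, 2/3]
  [0, 2/3, 0]
  [2/3, 0, 2/5],
b = (-46/15, -8/5, -86/105).
Solving gives a_0 = -67/35, a_1 = -12/5, a_2 = 8/7, so
  g(x) = 8*x^2/7 - 12*x/5 - 67/35.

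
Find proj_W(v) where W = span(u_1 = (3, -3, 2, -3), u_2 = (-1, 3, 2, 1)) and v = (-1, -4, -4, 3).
proj_W(v) = (-38/43, -108/43, -220/43, 38/43)

Set up U = [u_1 | ... | u_2] ∈ R^(4×2). The projector onto W = col(U) is P = U (U^T U)^(-1) U^T.
Compute U^T U =
  [31, -11]
  [-11, 15],
and U^T v = (-8, -16).
Solve U^T U · c = U^T v for the coefficients: c = (-37/43, -73/43). The projection is proj_W(v) = U c.
Check: (v - proj_W(v)) · u_1 = 0  (should be 0).
Check: (v - proj_W(v)) · u_2 = 0  (should be 0).
Result: proj_W(v) = (-38/43, -108/43, -220/43, 38/43).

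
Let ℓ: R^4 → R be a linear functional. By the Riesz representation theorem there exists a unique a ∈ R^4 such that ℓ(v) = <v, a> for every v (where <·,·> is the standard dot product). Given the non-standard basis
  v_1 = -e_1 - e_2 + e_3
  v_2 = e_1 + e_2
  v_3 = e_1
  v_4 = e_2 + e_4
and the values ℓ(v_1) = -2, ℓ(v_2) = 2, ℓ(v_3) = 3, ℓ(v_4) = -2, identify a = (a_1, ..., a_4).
a = (3, -1, 0, -1)

Write a = (a_1, ..., a_4) in the standard basis. For each basis vector v_i, ℓ(v_i) = <v_i, a> is a linear equation in the a_j's. Collect the n equations into a matrix system V a = ℓ, where row i of V is v_i (expressed in the standard basis). Since V is invertible (lower-triangular with 1s on the diagonal, up to permutation), solve by back-substitution:
  V =
[[-1, -1, 1, 0],
 [1, 1, 0, 0],
 [1, 0, 0, 0],
 [0, 1, 0, 1]]
  V a = (-2, 2, 3, -2)
Solving gives a = (3, -1, 0, -1).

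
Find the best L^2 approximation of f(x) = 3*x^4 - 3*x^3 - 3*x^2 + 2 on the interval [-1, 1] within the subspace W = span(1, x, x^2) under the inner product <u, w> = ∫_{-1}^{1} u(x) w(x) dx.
g(x) = -3*x^2/7 - 9*x/5 + 61/35

The best approximation g ∈ W is the orthogonal projection of f onto W. Writing g = a_0 + a_1 x + a_2 x^2, the coefficients solve the normal equations G · a = b where
  G_{ij} = <φ_i, φ_j> and b_i = <f, φ_i>, with φ_0 = 1, φ_1 = x, φ_2 = x^2.
G =
  [2, 0, 2/3]
  [0, 2/3, 0]
  [2/3, 0, 2/5],
b = (16/5, -6/5, 104/105).
Solving gives a_0 = 61/35, a_1 = -9/5, a_2 = -3/7, so
  g(x) = -3*x^2/7 - 9*x/5 + 61/35.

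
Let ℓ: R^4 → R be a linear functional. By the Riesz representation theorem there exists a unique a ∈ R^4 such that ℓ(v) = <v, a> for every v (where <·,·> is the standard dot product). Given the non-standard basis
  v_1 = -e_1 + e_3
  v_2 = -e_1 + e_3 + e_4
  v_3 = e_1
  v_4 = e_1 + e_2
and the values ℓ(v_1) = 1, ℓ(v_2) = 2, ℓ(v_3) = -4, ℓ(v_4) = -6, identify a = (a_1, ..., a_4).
a = (-4, -2, -3, 1)

Write a = (a_1, ..., a_4) in the standard basis. For each basis vector v_i, ℓ(v_i) = <v_i, a> is a linear equation in the a_j's. Collect the n equations into a matrix system V a = ℓ, where row i of V is v_i (expressed in the standard basis). Since V is invertible (lower-triangular with 1s on the diagonal, up to permutation), solve by back-substitution:
  V =
[[-1, 0, 1, 0],
 [-1, 0, 1, 1],
 [1, 0, 0, 0],
 [1, 1, 0, 0]]
  V a = (1, 2, -4, -6)
Solving gives a = (-4, -2, -3, 1).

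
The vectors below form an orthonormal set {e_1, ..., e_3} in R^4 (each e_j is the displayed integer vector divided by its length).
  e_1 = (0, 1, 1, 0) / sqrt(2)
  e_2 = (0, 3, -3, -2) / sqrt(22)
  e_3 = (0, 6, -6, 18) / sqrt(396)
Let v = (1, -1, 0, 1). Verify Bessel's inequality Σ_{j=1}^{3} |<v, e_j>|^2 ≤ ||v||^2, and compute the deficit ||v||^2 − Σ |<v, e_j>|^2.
Σ |<v, e_j>|^2 = 2; ||v||^2 = 3; deficit = 1

Write each e_j = u_j / sqrt(<u_j, u_j>) where u_j is the displayed integer vector. Then <v, e_j> = <v, u_j> / sqrt(<u_j, u_j>), so |<v, e_j>|^2 = <v, u_j>^2 / <u_j, u_j>.
Coefficients: <v, e_1> = -1/sqrt(2), <v, e_2> = -5/sqrt(22), <v, e_3> = 12/sqrt(396).
Square and sum: Σ |<v, e_j>|^2 = 2.
Compute ||v||^2 = v·v = 3.
Deficit = 3 − 2 = 1 ≥ 0, confirming Bessel's inequality. (The deficit equals ||v − Σ <v,e_j> e_j||^2, the squared distance from v to span{e_j}.)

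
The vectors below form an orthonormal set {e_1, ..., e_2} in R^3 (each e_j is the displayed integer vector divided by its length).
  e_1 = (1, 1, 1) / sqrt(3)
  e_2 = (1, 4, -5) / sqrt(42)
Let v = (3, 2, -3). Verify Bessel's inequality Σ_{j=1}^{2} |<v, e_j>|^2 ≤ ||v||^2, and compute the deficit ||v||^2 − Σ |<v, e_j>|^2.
Σ |<v, e_j>|^2 = 122/7; ||v||^2 = 22; deficit = 32/7

Write each e_j = u_j / sqrt(<u_j, u_j>) where u_j is the displayed integer vector. Then <v, e_j> = <v, u_j> / sqrt(<u_j, u_j>), so |<v, e_j>|^2 = <v, u_j>^2 / <u_j, u_j>.
Coefficients: <v, e_1> = 2/sqrt(3), <v, e_2> = 26/sqrt(42).
Square and sum: Σ |<v, e_j>|^2 = 122/7.
Compute ||v||^2 = v·v = 22.
Deficit = 22 − 122/7 = 32/7 ≥ 0, confirming Bessel's inequality. (The deficit equals ||v − Σ <v,e_j> e_j||^2, the squared distance from v to span{e_j}.)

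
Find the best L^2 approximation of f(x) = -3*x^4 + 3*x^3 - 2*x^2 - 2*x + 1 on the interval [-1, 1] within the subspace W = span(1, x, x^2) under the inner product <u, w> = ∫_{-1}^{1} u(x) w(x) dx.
g(x) = -32*x^2/7 - x/5 + 44/35

The best approximation g ∈ W is the orthogonal projection of f onto W. Writing g = a_0 + a_1 x + a_2 x^2, the coefficients solve the normal equations G · a = b where
  G_{ij} = <φ_i, φ_j> and b_i = <f, φ_i>, with φ_0 = 1, φ_1 = x, φ_2 = x^2.
G =
  [2, 0, 2/3]
  [0, 2/3, 0]
  [2/3, 0, 2/5],
b = (-8/15, -2/15, -104/105).
Solving gives a_0 = 44/35, a_1 = -1/5, a_2 = -32/7, so
  g(x) = -32*x^2/7 - x/5 + 44/35.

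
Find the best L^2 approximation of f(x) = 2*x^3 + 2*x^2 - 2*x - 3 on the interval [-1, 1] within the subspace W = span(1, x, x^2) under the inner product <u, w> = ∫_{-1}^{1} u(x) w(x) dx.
g(x) = 2*x^2 - 4*x/5 - 3

The best approximation g ∈ W is the orthogonal projection of f onto W. Writing g = a_0 + a_1 x + a_2 x^2, the coefficients solve the normal equations G · a = b where
  G_{ij} = <φ_i, φ_j> and b_i = <f, φ_i>, with φ_0 = 1, φ_1 = x, φ_2 = x^2.
G =
  [2, 0, 2/3]
  [0, 2/3, 0]
  [2/3, 0, 2/5],
b = (-14/3, -8/15, -6/5).
Solving gives a_0 = -3, a_1 = -4/5, a_2 = 2, so
  g(x) = 2*x^2 - 4*x/5 - 3.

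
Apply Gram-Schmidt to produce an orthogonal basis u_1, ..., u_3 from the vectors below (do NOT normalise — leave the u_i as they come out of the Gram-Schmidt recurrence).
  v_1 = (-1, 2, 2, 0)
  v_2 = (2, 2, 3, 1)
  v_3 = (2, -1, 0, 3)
Orthogonal basis:
  u_1 = (-1, 2, 2, 0)
  u_2 = (26/9, 2/9, 11/9, 1)
  u_3 = (-5/7, -2/7, -1/14, 31/14)

Apply the Gram-Schmidt recurrence
  u_1 = v_1
  u_i = v_i − Σ_{j<i} ((v_i · u_j) / (u_j · u_j)) · u_j.

Step by step this gives:
  u_1 = (-1, 2, 2, 0)
  u_2 = (26/9, 2/9, 11/9, 1)
  u_3 = (-5/7, -2/7, -1/14, 31/14)

Orthogonality check:
  u_2 · u_1 = 0 (should be 0)
  u_3 · u_1 = 0 (should be 0)
  u_3 · u_2 = 0 (should be 0)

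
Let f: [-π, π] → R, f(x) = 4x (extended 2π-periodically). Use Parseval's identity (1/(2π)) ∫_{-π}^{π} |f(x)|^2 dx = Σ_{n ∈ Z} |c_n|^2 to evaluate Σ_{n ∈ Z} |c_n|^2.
Σ |c_n|^2 = 16π^2/3

Expand and integrate term by term over [-π, π]:
  ∫ (4x)^2 dx = 16·(2π^3/3); ∫ 2·4·(0)·x dx = 0 (odd integrand); ∫ 0^2 dx = 0·2π.
So (1/(2π)) ∫_{-π}^{π} (4x)^2 dx = 16π^2/3 + 0 = 16π^2/3.
Parseval ⇒ Σ |c_n|^2 = 16π^2/3.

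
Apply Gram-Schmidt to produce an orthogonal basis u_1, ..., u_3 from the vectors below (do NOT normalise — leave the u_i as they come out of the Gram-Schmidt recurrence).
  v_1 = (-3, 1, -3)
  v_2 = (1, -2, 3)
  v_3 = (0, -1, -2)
Orthogonal basis:
  u_1 = (-3, 1, -3)
  u_2 = (-23/19, -24/19, 15/19)
  u_3 = (24/35, -48/35, -8/7)

Apply the Gram-Schmidt recurrence
  u_1 = v_1
  u_i = v_i − Σ_{j<i} ((v_i · u_j) / (u_j · u_j)) · u_j.

Step by step this gives:
  u_1 = (-3, 1, -3)
  u_2 = (-23/19, -24/19, 15/19)
  u_3 = (24/35, -48/35, -8/7)

Orthogonality check:
  u_2 · u_1 = 0 (should be 0)
  u_3 · u_1 = 0 (should be 0)
  u_3 · u_2 = 0 (should be 0)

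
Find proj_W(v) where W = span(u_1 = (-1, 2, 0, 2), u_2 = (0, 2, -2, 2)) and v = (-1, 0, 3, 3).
proj_W(v) = (-21/11, 14/11, 28/11, 14/11)

Set up U = [u_1 | ... | u_2] ∈ R^(4×2). The projector onto W = col(U) is P = U (U^T U)^(-1) U^T.
Compute U^T U =
  [9, 8]
  [8, 12],
and U^T v = (7, 0).
Solve U^T U · c = U^T v for the coefficients: c = (21/11, -14/11). The projection is proj_W(v) = U c.
Check: (v - proj_W(v)) · u_1 = 0  (should be 0).
Check: (v - proj_W(v)) · u_2 = 0  (should be 0).
Result: proj_W(v) = (-21/11, 14/11, 28/11, 14/11).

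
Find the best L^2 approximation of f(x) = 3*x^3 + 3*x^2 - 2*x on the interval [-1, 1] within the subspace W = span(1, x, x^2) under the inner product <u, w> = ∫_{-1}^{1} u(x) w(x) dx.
g(x) = 3*x^2 - x/5

The best approximation g ∈ W is the orthogonal projection of f onto W. Writing g = a_0 + a_1 x + a_2 x^2, the coefficients solve the normal equations G · a = b where
  G_{ij} = <φ_i, φ_j> and b_i = <f, φ_i>, with φ_0 = 1, φ_1 = x, φ_2 = x^2.
G =
  [2, 0, 2/3]
  [0, 2/3, 0]
  [2/3, 0, 2/5],
b = (2, -2/15, 6/5).
Solving gives a_0 = 0, a_1 = -1/5, a_2 = 3, so
  g(x) = 3*x^2 - x/5.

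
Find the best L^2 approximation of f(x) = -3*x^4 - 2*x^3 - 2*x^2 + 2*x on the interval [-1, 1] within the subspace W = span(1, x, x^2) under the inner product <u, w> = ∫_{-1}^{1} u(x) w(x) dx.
g(x) = -32*x^2/7 + 4*x/5 + 9/35

The best approximation g ∈ W is the orthogonal projection of f onto W. Writing g = a_0 + a_1 x + a_2 x^2, the coefficients solve the normal equations G · a = b where
  G_{ij} = <φ_i, φ_j> and b_i = <f, φ_i>, with φ_0 = 1, φ_1 = x, φ_2 = x^2.
G =
  [2, 0, 2/3]
  [0, 2/3, 0]
  [2/3, 0, 2/5],
b = (-38/15, 8/15, -58/35).
Solving gives a_0 = 9/35, a_1 = 4/5, a_2 = -32/7, so
  g(x) = -32*x^2/7 + 4*x/5 + 9/35.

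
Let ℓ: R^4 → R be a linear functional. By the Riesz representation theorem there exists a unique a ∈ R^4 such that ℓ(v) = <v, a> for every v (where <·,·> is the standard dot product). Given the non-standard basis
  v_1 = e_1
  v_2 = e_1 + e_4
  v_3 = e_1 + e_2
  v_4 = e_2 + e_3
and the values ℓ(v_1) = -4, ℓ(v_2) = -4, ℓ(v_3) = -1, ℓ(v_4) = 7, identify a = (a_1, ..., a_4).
a = (-4, 3, 4, 0)

Write a = (a_1, ..., a_4) in the standard basis. For each basis vector v_i, ℓ(v_i) = <v_i, a> is a linear equation in the a_j's. Collect the n equations into a matrix system V a = ℓ, where row i of V is v_i (expressed in the standard basis). Since V is invertible (lower-triangular with 1s on the diagonal, up to permutation), solve by back-substitution:
  V =
[[1, 0, 0, 0],
 [1, 0, 0, 1],
 [1, 1, 0, 0],
 [0, 1, 1, 0]]
  V a = (-4, -4, -1, 7)
Solving gives a = (-4, 3, 4, 0).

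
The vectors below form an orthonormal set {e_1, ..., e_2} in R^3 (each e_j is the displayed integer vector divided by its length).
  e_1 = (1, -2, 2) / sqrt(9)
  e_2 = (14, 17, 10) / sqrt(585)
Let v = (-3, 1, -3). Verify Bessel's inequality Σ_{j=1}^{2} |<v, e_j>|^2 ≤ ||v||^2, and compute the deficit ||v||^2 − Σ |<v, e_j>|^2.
Σ |<v, e_j>|^2 = 242/13; ||v||^2 = 19; deficit = 5/13

Write each e_j = u_j / sqrt(<u_j, u_j>) where u_j is the displayed integer vector. Then <v, e_j> = <v, u_j> / sqrt(<u_j, u_j>), so |<v, e_j>|^2 = <v, u_j>^2 / <u_j, u_j>.
Coefficients: <v, e_1> = -11/sqrt(9), <v, e_2> = -55/sqrt(585).
Square and sum: Σ |<v, e_j>|^2 = 242/13.
Compute ||v||^2 = v·v = 19.
Deficit = 19 − 242/13 = 5/13 ≥ 0, confirming Bessel's inequality. (The deficit equals ||v − Σ <v,e_j> e_j||^2, the squared distance from v to span{e_j}.)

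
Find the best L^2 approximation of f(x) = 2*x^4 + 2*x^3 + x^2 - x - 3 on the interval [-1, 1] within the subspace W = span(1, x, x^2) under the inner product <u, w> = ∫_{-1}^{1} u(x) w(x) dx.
g(x) = 19*x^2/7 + x/5 - 111/35

The best approximation g ∈ W is the orthogonal projection of f onto W. Writing g = a_0 + a_1 x + a_2 x^2, the coefficients solve the normal equations G · a = b where
  G_{ij} = <φ_i, φ_j> and b_i = <f, φ_i>, with φ_0 = 1, φ_1 = x, φ_2 = x^2.
G =
  [2, 0, 2/3]
  [0, 2/3, 0]
  [2/3, 0, 2/5],
b = (-68/15, 2/15, -36/35).
Solving gives a_0 = -111/35, a_1 = 1/5, a_2 = 19/7, so
  g(x) = 19*x^2/7 + x/5 - 111/35.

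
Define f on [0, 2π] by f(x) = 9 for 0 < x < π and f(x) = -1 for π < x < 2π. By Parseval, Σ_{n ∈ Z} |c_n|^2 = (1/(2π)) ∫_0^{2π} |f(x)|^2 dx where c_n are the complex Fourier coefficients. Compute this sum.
Σ |c_n|^2 = 41

Parseval equates the L^2 energy of f (normalised by 1/(2π)) with the ℓ^2 sum of its Fourier coefficients: (1/(2π)) ∫_0^{2π} |f|^2 = Σ |c_n|^2.
Compute the left side: (1/(2π)) [∫_0^π 9^2 dx + ∫_π^{2π} (-1)^2 dx] = (1/(2π)) · (81π + 1π) = (81 + 1)/2 = 41.
So Σ_{n ∈ Z} |c_n|^2 = 41.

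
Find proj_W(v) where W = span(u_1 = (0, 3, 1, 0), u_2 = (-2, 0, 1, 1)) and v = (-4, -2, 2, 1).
proj_W(v) = (-228/59, -105/59, 79/59, 114/59)

Set up U = [u_1 | ... | u_2] ∈ R^(4×2). The projector onto W = col(U) is P = U (U^T U)^(-1) U^T.
Compute U^T U =
  [10, 1]
  [1, 6],
and U^T v = (-4, 11).
Solve U^T U · c = U^T v for the coefficients: c = (-35/59, 114/59). The projection is proj_W(v) = U c.
Check: (v - proj_W(v)) · u_1 = 0  (should be 0).
Check: (v - proj_W(v)) · u_2 = 0  (should be 0).
Result: proj_W(v) = (-228/59, -105/59, 79/59, 114/59).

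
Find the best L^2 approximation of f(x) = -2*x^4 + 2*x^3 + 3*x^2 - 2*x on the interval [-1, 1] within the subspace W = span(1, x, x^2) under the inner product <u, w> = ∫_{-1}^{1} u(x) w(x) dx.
g(x) = 9*x^2/7 - 4*x/5 + 6/35

The best approximation g ∈ W is the orthogonal projection of f onto W. Writing g = a_0 + a_1 x + a_2 x^2, the coefficients solve the normal equations G · a = b where
  G_{ij} = <φ_i, φ_j> and b_i = <f, φ_i>, with φ_0 = 1, φ_1 = x, φ_2 = x^2.
G =
  [2, 0, 2/3]
  [0, 2/3, 0]
  [2/3, 0, 2/5],
b = (6/5, -8/15, 22/35).
Solving gives a_0 = 6/35, a_1 = -4/5, a_2 = 9/7, so
  g(x) = 9*x^2/7 - 4*x/5 + 6/35.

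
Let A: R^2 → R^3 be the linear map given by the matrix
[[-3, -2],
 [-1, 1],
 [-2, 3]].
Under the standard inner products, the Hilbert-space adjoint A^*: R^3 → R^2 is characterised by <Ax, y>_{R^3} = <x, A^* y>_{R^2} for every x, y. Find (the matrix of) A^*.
A^* = A^T =
[[-3, -1, -2],
 [-2, 1, 3]]

For real matrices with standard dot products, the defining identity <Ax, y> = <x, A^* y> gives (Ax)^T y = x^T (A^*) y, i.e. x^T A^T y = x^T (A^*) y. Since this holds for all x, y, we must have A^* = A^T. Therefore
A^* =
[[-3, -1, -2],
 [-2, 1, 3]].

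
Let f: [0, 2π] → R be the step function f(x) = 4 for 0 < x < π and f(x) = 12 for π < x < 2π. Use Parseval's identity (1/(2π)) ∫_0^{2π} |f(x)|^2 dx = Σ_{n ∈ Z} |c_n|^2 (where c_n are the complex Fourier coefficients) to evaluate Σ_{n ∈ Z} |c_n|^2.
Σ |c_n|^2 = 80

Parseval equates the L^2 energy of f (normalised by 1/(2π)) with the ℓ^2 sum of its Fourier coefficients: (1/(2π)) ∫_0^{2π} |f|^2 = Σ |c_n|^2.
Compute the left side: (1/(2π)) [∫_0^π 4^2 dx + ∫_π^{2π} 12^2 dx] = (1/(2π)) · (16π + 144π) = (16 + 144)/2 = 80.
So Σ_{n ∈ Z} |c_n|^2 = 80.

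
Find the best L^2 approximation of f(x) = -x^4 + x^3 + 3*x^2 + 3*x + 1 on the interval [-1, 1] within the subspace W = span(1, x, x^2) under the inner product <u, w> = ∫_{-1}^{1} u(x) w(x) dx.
g(x) = 15*x^2/7 + 18*x/5 + 38/35

The best approximation g ∈ W is the orthogonal projection of f onto W. Writing g = a_0 + a_1 x + a_2 x^2, the coefficients solve the normal equations G · a = b where
  G_{ij} = <φ_i, φ_j> and b_i = <f, φ_i>, with φ_0 = 1, φ_1 = x, φ_2 = x^2.
G =
  [2, 0, 2/3]
  [0, 2/3, 0]
  [2/3, 0, 2/5],
b = (18/5, 12/5, 166/105).
Solving gives a_0 = 38/35, a_1 = 18/5, a_2 = 15/7, so
  g(x) = 15*x^2/7 + 18*x/5 + 38/35.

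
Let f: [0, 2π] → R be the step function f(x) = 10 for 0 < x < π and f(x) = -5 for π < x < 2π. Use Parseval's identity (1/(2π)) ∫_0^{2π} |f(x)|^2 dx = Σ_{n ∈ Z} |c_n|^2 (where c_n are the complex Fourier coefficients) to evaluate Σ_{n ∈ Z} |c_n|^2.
Σ |c_n|^2 = 125/2

Parseval equates the L^2 energy of f (normalised by 1/(2π)) with the ℓ^2 sum of its Fourier coefficients: (1/(2π)) ∫_0^{2π} |f|^2 = Σ |c_n|^2.
Compute the left side: (1/(2π)) [∫_0^π 10^2 dx + ∫_π^{2π} (-5)^2 dx] = (1/(2π)) · (100π + 25π) = (100 + 25)/2 = 125/2.
So Σ_{n ∈ Z} |c_n|^2 = 125/2.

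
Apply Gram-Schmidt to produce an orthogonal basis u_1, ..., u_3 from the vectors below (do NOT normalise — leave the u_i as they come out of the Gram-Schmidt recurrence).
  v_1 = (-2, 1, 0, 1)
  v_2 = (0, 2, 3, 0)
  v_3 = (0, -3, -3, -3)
Orthogonal basis:
  u_1 = (-2, 1, 0, 1)
  u_2 = (2/3, 5/3, 3, -1/3)
  u_3 = (-48/37, -9/37, 6/37, -87/37)

Apply the Gram-Schmidt recurrence
  u_1 = v_1
  u_i = v_i − Σ_{j<i} ((v_i · u_j) / (u_j · u_j)) · u_j.

Step by step this gives:
  u_1 = (-2, 1, 0, 1)
  u_2 = (2/3, 5/3, 3, -1/3)
  u_3 = (-48/37, -9/37, 6/37, -87/37)

Orthogonality check:
  u_2 · u_1 = 0 (should be 0)
  u_3 · u_1 = 0 (should be 0)
  u_3 · u_2 = 0 (should be 0)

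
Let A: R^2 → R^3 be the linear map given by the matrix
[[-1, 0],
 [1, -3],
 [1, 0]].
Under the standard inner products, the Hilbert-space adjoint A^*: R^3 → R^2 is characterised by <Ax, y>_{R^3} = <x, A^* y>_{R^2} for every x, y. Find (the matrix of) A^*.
A^* = A^T =
[[-1, 1, 1],
 [0, -3, 0]]

For real matrices with standard dot products, the defining identity <Ax, y> = <x, A^* y> gives (Ax)^T y = x^T (A^*) y, i.e. x^T A^T y = x^T (A^*) y. Since this holds for all x, y, we must have A^* = A^T. Therefore
A^* =
[[-1, 1, 1],
 [0, -3, 0]].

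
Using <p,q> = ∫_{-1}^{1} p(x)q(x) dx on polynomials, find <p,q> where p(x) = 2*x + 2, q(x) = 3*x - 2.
<p,q> = -4

Expand the product: p(x)·q(x) = 6*x^2 + 2*x - 4.
∫_{-1}^{1} of each monomial x^k gives [2/(k+1) if k even, 0 if k odd]. Integrating term-by-term (or equivalently evaluating the antiderivative F(x) = 2*x^3 + x^2 - 4*x at the endpoints):
  F(1) − F(−1) = -1 − (3) = -4.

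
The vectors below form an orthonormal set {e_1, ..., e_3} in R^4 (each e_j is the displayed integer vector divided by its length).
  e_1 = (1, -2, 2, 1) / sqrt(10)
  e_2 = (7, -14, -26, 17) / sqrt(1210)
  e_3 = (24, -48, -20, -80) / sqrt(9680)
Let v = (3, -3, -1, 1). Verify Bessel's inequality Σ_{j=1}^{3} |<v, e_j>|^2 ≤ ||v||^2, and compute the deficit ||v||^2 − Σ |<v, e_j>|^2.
Σ |<v, e_j>|^2 = 91/5; ||v||^2 = 20; deficit = 9/5

Write each e_j = u_j / sqrt(<u_j, u_j>) where u_j is the displayed integer vector. Then <v, e_j> = <v, u_j> / sqrt(<u_j, u_j>), so |<v, e_j>|^2 = <v, u_j>^2 / <u_j, u_j>.
Coefficients: <v, e_1> = 8/sqrt(10), <v, e_2> = 106/sqrt(1210), <v, e_3> = 156/sqrt(9680).
Square and sum: Σ |<v, e_j>|^2 = 91/5.
Compute ||v||^2 = v·v = 20.
Deficit = 20 − 91/5 = 9/5 ≥ 0, confirming Bessel's inequality. (The deficit equals ||v − Σ <v,e_j> e_j||^2, the squared distance from v to span{e_j}.)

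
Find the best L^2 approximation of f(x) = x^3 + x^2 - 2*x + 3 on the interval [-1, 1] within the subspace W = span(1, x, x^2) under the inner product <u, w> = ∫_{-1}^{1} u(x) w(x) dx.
g(x) = x^2 - 7*x/5 + 3

The best approximation g ∈ W is the orthogonal projection of f onto W. Writing g = a_0 + a_1 x + a_2 x^2, the coefficients solve the normal equations G · a = b where
  G_{ij} = <φ_i, φ_j> and b_i = <f, φ_i>, with φ_0 = 1, φ_1 = x, φ_2 = x^2.
G =
  [2, 0, 2/3]
  [0, 2/3, 0]
  [2/3, 0, 2/5],
b = (20/3, -14/15, 12/5).
Solving gives a_0 = 3, a_1 = -7/5, a_2 = 1, so
  g(x) = x^2 - 7*x/5 + 3.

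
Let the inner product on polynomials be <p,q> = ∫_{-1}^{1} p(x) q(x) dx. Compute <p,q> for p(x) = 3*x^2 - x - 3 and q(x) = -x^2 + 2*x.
<p,q> = -8/15

Expand the product: p(x)·q(x) = -3*x^4 + 7*x^3 + x^2 - 6*x.
∫_{-1}^{1} of each monomial x^k gives [2/(k+1) if k even, 0 if k odd]. Integrating term-by-term (or equivalently evaluating the antiderivative F(x) = -3*x^5/5 + 7*x^4/4 + x^3/3 - 3*x^2 at the endpoints):
  F(1) − F(−1) = -91/60 − (-59/60) = -8/15.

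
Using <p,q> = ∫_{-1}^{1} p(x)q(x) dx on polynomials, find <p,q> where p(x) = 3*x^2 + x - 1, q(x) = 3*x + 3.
<p,q> = 2

Expand the product: p(x)·q(x) = 9*x^3 + 12*x^2 - 3.
∫_{-1}^{1} of each monomial x^k gives [2/(k+1) if k even, 0 if k odd]. Integrating term-by-term (or equivalently evaluating the antiderivative F(x) = 9*x^4/4 + 4*x^3 - 3*x at the endpoints):
  F(1) − F(−1) = 13/4 − (5/4) = 2.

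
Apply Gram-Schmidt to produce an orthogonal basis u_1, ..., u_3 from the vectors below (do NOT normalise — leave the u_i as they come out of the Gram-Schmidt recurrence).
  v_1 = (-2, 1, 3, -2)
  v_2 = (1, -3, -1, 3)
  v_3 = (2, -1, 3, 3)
Orthogonal basis:
  u_1 = (-2, 1, 3, -2)
  u_2 = (-5/9, -20/9, 4/3, 13/9)
  u_3 = (193/82, 58/41, 80/41, 105/82)

Apply the Gram-Schmidt recurrence
  u_1 = v_1
  u_i = v_i − Σ_{j<i} ((v_i · u_j) / (u_j · u_j)) · u_j.

Step by step this gives:
  u_1 = (-2, 1, 3, -2)
  u_2 = (-5/9, -20/9, 4/3, 13/9)
  u_3 = (193/82, 58/41, 80/41, 105/82)

Orthogonality check:
  u_2 · u_1 = 0 (should be 0)
  u_3 · u_1 = 0 (should be 0)
  u_3 · u_2 = 0 (should be 0)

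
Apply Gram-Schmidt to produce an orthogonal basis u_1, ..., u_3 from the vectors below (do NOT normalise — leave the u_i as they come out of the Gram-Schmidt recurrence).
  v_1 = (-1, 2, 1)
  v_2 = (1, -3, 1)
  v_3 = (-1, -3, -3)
Orthogonal basis:
  u_1 = (-1, 2, 1)
  u_2 = (0, -1, 2)
  u_3 = (-7/3, -14/15, -7/15)

Apply the Gram-Schmidt recurrence
  u_1 = v_1
  u_i = v_i − Σ_{j<i} ((v_i · u_j) / (u_j · u_j)) · u_j.

Step by step this gives:
  u_1 = (-1, 2, 1)
  u_2 = (0, -1, 2)
  u_3 = (-7/3, -14/15, -7/15)

Orthogonality check:
  u_2 · u_1 = 0 (should be 0)
  u_3 · u_1 = 0 (should be 0)
  u_3 · u_2 = 0 (should be 0)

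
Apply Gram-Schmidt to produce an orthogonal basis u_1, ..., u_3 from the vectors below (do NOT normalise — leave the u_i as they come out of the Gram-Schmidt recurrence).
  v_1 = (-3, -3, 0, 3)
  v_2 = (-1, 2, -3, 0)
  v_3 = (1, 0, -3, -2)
Orthogonal basis:
  u_1 = (-3, -3, 0, 3)
  u_2 = (-4/3, 5/3, -3, 1/3)
  u_3 = (28/41, -76/41, -60/41, -48/41)

Apply the Gram-Schmidt recurrence
  u_1 = v_1
  u_i = v_i − Σ_{j<i} ((v_i · u_j) / (u_j · u_j)) · u_j.

Step by step this gives:
  u_1 = (-3, -3, 0, 3)
  u_2 = (-4/3, 5/3, -3, 1/3)
  u_3 = (28/41, -76/41, -60/41, -48/41)

Orthogonality check:
  u_2 · u_1 = 0 (should be 0)
  u_3 · u_1 = 0 (should be 0)
  u_3 · u_2 = 0 (should be 0)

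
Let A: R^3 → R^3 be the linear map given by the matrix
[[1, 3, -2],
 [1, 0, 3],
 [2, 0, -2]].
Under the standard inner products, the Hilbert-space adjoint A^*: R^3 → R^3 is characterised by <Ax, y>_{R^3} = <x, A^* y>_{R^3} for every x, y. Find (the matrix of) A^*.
A^* = A^T =
[[1, 1, 2],
 [3, 0, 0],
 [-2, 3, -2]]

For real matrices with standard dot products, the defining identity <Ax, y> = <x, A^* y> gives (Ax)^T y = x^T (A^*) y, i.e. x^T A^T y = x^T (A^*) y. Since this holds for all x, y, we must have A^* = A^T. Therefore
A^* =
[[1, 1, 2],
 [3, 0, 0],
 [-2, 3, -2]].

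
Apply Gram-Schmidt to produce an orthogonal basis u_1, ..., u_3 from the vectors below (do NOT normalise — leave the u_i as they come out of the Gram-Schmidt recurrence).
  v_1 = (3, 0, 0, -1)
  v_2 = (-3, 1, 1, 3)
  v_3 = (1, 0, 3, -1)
Orthogonal basis:
  u_1 = (3, 0, 0, -1)
  u_2 = (3/5, 1, 1, 9/5)
  u_3 = (-11/28, -9/28, 75/28, -33/28)

Apply the Gram-Schmidt recurrence
  u_1 = v_1
  u_i = v_i − Σ_{j<i} ((v_i · u_j) / (u_j · u_j)) · u_j.

Step by step this gives:
  u_1 = (3, 0, 0, -1)
  u_2 = (3/5, 1, 1, 9/5)
  u_3 = (-11/28, -9/28, 75/28, -33/28)

Orthogonality check:
  u_2 · u_1 = 0 (should be 0)
  u_3 · u_1 = 0 (should be 0)
  u_3 · u_2 = 0 (should be 0)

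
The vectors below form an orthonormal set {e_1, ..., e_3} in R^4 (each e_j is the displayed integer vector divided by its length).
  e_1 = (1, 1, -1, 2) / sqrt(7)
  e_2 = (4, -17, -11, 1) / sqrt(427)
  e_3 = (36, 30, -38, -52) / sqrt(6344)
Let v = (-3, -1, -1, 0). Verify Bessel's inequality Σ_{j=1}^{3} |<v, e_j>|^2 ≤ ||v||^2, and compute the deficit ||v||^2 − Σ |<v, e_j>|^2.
Σ |<v, e_j>|^2 = 45/13; ||v||^2 = 11; deficit = 98/13

Write each e_j = u_j / sqrt(<u_j, u_j>) where u_j is the displayed integer vector. Then <v, e_j> = <v, u_j> / sqrt(<u_j, u_j>), so |<v, e_j>|^2 = <v, u_j>^2 / <u_j, u_j>.
Coefficients: <v, e_1> = -3/sqrt(7), <v, e_2> = 16/sqrt(427), <v, e_3> = -100/sqrt(6344).
Square and sum: Σ |<v, e_j>|^2 = 45/13.
Compute ||v||^2 = v·v = 11.
Deficit = 11 − 45/13 = 98/13 ≥ 0, confirming Bessel's inequality. (The deficit equals ||v − Σ <v,e_j> e_j||^2, the squared distance from v to span{e_j}.)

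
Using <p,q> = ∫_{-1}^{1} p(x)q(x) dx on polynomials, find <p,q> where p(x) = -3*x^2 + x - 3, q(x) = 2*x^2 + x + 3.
<p,q> = -446/15

Expand the product: p(x)·q(x) = -6*x^4 - x^3 - 14*x^2 - 9.
∫_{-1}^{1} of each monomial x^k gives [2/(k+1) if k even, 0 if k odd]. Integrating term-by-term (or equivalently evaluating the antiderivative F(x) = -6*x^5/5 - x^4/4 - 14*x^3/3 - 9*x at the endpoints):
  F(1) − F(−1) = -907/60 − (877/60) = -446/15.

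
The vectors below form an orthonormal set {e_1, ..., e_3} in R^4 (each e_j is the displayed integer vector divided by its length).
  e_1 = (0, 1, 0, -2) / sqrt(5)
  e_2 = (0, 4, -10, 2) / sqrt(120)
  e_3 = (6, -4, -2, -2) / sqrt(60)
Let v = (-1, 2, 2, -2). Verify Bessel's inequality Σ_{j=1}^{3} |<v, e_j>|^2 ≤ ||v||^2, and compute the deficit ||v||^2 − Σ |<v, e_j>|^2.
Σ |<v, e_j>|^2 = 63/5; ||v||^2 = 13; deficit = 2/5

Write each e_j = u_j / sqrt(<u_j, u_j>) where u_j is the displayed integer vector. Then <v, e_j> = <v, u_j> / sqrt(<u_j, u_j>), so |<v, e_j>|^2 = <v, u_j>^2 / <u_j, u_j>.
Coefficients: <v, e_1> = 6/sqrt(5), <v, e_2> = -16/sqrt(120), <v, e_3> = -14/sqrt(60).
Square and sum: Σ |<v, e_j>|^2 = 63/5.
Compute ||v||^2 = v·v = 13.
Deficit = 13 − 63/5 = 2/5 ≥ 0, confirming Bessel's inequality. (The deficit equals ||v − Σ <v,e_j> e_j||^2, the squared distance from v to span{e_j}.)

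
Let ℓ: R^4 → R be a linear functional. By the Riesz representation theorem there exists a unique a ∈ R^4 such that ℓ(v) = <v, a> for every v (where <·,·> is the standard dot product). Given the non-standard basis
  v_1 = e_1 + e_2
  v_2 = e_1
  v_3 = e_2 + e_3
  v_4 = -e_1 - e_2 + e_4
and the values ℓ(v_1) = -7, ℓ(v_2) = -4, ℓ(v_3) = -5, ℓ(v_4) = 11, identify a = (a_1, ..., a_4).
a = (-4, -3, -2, 4)

Write a = (a_1, ..., a_4) in the standard basis. For each basis vector v_i, ℓ(v_i) = <v_i, a> is a linear equation in the a_j's. Collect the n equations into a matrix system V a = ℓ, where row i of V is v_i (expressed in the standard basis). Since V is invertible (lower-triangular with 1s on the diagonal, up to permutation), solve by back-substitution:
  V =
[[1, 1, 0, 0],
 [1, 0, 0, 0],
 [0, 1, 1, 0],
 [-1, -1, 0, 1]]
  V a = (-7, -4, -5, 11)
Solving gives a = (-4, -3, -2, 4).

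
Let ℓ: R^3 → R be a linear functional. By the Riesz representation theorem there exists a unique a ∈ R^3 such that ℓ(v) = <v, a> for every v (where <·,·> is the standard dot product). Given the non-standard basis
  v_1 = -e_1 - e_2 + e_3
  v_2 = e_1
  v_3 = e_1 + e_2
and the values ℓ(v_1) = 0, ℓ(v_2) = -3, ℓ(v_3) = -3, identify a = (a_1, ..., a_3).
a = (-3, 0, -3)

Write a = (a_1, ..., a_3) in the standard basis. For each basis vector v_i, ℓ(v_i) = <v_i, a> is a linear equation in the a_j's. Collect the n equations into a matrix system V a = ℓ, where row i of V is v_i (expressed in the standard basis). Since V is invertible (lower-triangular with 1s on the diagonal, up to permutation), solve by back-substitution:
  V =
[[-1, -1, 1],
 [1, 0, 0],
 [1, 1, 0]]
  V a = (0, -3, -3)
Solving gives a = (-3, 0, -3).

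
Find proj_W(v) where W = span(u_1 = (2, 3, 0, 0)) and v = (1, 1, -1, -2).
proj_W(v) = (10/13, 15/13, 0, 0)

Set up U = [u_1 | ... | u_1] ∈ R^(4×1). The projector onto W = col(U) is P = U (U^T U)^(-1) U^T.
Compute U^T U =
  [13],
and U^T v = (5).
Solve U^T U · c = U^T v for the coefficients: c = (5/13). The projection is proj_W(v) = U c.
Check: (v - proj_W(v)) · u_1 = 0  (should be 0).
Result: proj_W(v) = (10/13, 15/13, 0, 0).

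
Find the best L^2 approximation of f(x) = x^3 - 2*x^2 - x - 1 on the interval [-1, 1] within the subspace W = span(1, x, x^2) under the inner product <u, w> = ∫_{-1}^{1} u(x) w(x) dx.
g(x) = -2*x^2 - 2*x/5 - 1

The best approximation g ∈ W is the orthogonal projection of f onto W. Writing g = a_0 + a_1 x + a_2 x^2, the coefficients solve the normal equations G · a = b where
  G_{ij} = <φ_i, φ_j> and b_i = <f, φ_i>, with φ_0 = 1, φ_1 = x, φ_2 = x^2.
G =
  [2, 0, 2/3]
  [0, 2/3, 0]
  [2/3, 0, 2/5],
b = (-10/3, -4/15, -22/15).
Solving gives a_0 = -1, a_1 = -2/5, a_2 = -2, so
  g(x) = -2*x^2 - 2*x/5 - 1.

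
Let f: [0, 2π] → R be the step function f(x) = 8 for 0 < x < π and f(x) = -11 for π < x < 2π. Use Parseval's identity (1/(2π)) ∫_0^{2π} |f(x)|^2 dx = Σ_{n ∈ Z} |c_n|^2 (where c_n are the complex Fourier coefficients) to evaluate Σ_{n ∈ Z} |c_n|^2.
Σ |c_n|^2 = 185/2

Parseval equates the L^2 energy of f (normalised by 1/(2π)) with the ℓ^2 sum of its Fourier coefficients: (1/(2π)) ∫_0^{2π} |f|^2 = Σ |c_n|^2.
Compute the left side: (1/(2π)) [∫_0^π 8^2 dx + ∫_π^{2π} (-11)^2 dx] = (1/(2π)) · (64π + 121π) = (64 + 121)/2 = 185/2.
So Σ_{n ∈ Z} |c_n|^2 = 185/2.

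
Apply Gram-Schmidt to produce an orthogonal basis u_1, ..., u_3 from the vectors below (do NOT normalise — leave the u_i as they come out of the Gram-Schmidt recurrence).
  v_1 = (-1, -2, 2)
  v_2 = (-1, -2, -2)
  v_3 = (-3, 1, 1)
Orthogonal basis:
  u_1 = (-1, -2, 2)
  u_2 = (-8/9, -16/9, -20/9)
  u_3 = (-14/5, 7/5, 0)

Apply the Gram-Schmidt recurrence
  u_1 = v_1
  u_i = v_i − Σ_{j<i} ((v_i · u_j) / (u_j · u_j)) · u_j.

Step by step this gives:
  u_1 = (-1, -2, 2)
  u_2 = (-8/9, -16/9, -20/9)
  u_3 = (-14/5, 7/5, 0)

Orthogonality check:
  u_2 · u_1 = 0 (should be 0)
  u_3 · u_1 = 0 (should be 0)
  u_3 · u_2 = 0 (should be 0)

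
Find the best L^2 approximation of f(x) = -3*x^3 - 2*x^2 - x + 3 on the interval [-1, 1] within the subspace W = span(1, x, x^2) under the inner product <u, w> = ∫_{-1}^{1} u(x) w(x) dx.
g(x) = -2*x^2 - 14*x/5 + 3

The best approximation g ∈ W is the orthogonal projection of f onto W. Writing g = a_0 + a_1 x + a_2 x^2, the coefficients solve the normal equations G · a = b where
  G_{ij} = <φ_i, φ_j> and b_i = <f, φ_i>, with φ_0 = 1, φ_1 = x, φ_2 = x^2.
G =
  [2, 0, 2/3]
  [0, 2/3, 0]
  [2/3, 0, 2/5],
b = (14/3, -28/15, 6/5).
Solving gives a_0 = 3, a_1 = -14/5, a_2 = -2, so
  g(x) = -2*x^2 - 14*x/5 + 3.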